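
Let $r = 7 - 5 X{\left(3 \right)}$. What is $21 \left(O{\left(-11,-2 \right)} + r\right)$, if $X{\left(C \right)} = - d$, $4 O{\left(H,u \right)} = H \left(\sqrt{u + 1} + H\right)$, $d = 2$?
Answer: $\frac{3969}{4} - \frac{231 i}{4} \approx 992.25 - 57.75 i$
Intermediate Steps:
$O{\left(H,u \right)} = \frac{H \left(H + \sqrt{1 + u}\right)}{4}$ ($O{\left(H,u \right)} = \frac{H \left(\sqrt{u + 1} + H\right)}{4} = \frac{H \left(\sqrt{1 + u} + H\right)}{4} = \frac{H \left(H + \sqrt{1 + u}\right)}{4}$)
$X{\left(C \right)} = -2$ ($X{\left(C \right)} = \left(-1\right) 2 = -2$)
$r = 17$ ($r = 7 - -10 = 7 + 10 = 17$)
$21 \left(O{\left(-11,-2 \right)} + r\right) = 21 \left(\frac{1}{4} \left(-11\right) \left(-11 + \sqrt{1 - 2}\right) + 17\right) = 21 \left(\frac{1}{4} \left(-11\right) \left(-11 + \sqrt{-1}\right) + 17\right) = 21 \left(\frac{1}{4} \left(-11\right) \left(-11 + i\right) + 17\right) = 21 \left(\left(\frac{121}{4} - \frac{11 i}{4}\right) + 17\right) = 21 \left(\frac{189}{4} - \frac{11 i}{4}\right) = \frac{3969}{4} - \frac{231 i}{4}$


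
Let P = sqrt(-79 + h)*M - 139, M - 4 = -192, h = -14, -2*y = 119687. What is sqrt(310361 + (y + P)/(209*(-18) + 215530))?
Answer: sqrt(3479584798912101 - 9953096*I*sqrt(93))/105884 ≈ 557.1 - 7.6838e-6*I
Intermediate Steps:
y = -119687/2 (y = -1/2*119687 = -119687/2 ≈ -59844.)
M = -188 (M = 4 - 192 = -188)
P = -139 - 188*I*sqrt(93) (P = sqrt(-79 - 14)*(-188) - 139 = sqrt(-93)*(-188) - 139 = (I*sqrt(93))*(-188) - 139 = -188*I*sqrt(93) - 139 = -139 - 188*I*sqrt(93) ≈ -139.0 - 1813.0*I)
sqrt(310361 + (y + P)/(209*(-18) + 215530)) = sqrt(310361 + (-119687/2 + (-139 - 188*I*sqrt(93)))/(209*(-18) + 215530)) = sqrt(310361 + (-119965/2 - 188*I*sqrt(93))/(-3762 + 215530)) = sqrt(310361 + (-119965/2 - 188*I*sqrt(93))/211768) = sqrt(310361 + (-119965/2 - 188*I*sqrt(93))*(1/211768)) = sqrt(310361 + (-119965/423536 - 47*I*sqrt(93)/52942)) = sqrt(131448936531/423536 - 47*I*sqrt(93)/52942)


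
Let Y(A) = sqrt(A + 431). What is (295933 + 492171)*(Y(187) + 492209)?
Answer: 387911881736 + 788104*sqrt(618) ≈ 3.8793e+11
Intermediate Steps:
Y(A) = sqrt(431 + A)
(295933 + 492171)*(Y(187) + 492209) = (295933 + 492171)*(sqrt(431 + 187) + 492209) = 788104*(sqrt(618) + 492209) = 788104*(492209 + sqrt(618)) = 387911881736 + 788104*sqrt(618)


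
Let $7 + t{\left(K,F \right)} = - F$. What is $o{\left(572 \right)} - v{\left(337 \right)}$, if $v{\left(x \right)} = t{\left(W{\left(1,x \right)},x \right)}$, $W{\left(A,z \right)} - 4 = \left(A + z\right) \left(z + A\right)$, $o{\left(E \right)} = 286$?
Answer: $630$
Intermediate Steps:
$W{\left(A,z \right)} = 4 + \left(A + z\right)^{2}$ ($W{\left(A,z \right)} = 4 + \left(A + z\right) \left(z + A\right) = 4 + \left(A + z\right) \left(A + z\right) = 4 + \left(A + z\right)^{2}$)
$t{\left(K,F \right)} = -7 - F$
$v{\left(x \right)} = -7 - x$
$o{\left(572 \right)} - v{\left(337 \right)} = 286 - \left(-7 - 337\right) = 286 - -344 = 286 + 344 = 630$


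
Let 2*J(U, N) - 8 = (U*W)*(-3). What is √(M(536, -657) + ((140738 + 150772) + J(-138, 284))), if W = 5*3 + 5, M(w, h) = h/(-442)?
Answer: 5*√2310417538/442 ≈ 543.74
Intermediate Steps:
M(w, h) = -h/442 (M(w, h) = h*(-1/442) = -h/442)
W = 20 (W = 15 + 5 = 20)
J(U, N) = 4 - 30*U (J(U, N) = 4 + ((U*20)*(-3))/2 = 4 + ((20*U)*(-3))/2 = 4 + (-60*U)/2 = 4 - 30*U)
√(M(536, -657) + ((140738 + 150772) + J(-138, 284))) = √(-1/442*(-657) + ((140738 + 150772) + (4 - 30*(-138)))) = √(657/442 + (291510 + (4 + 4140))) = √(657/442 + (291510 + 4144)) = √(657/442 + 295654) = √(130679725/442) = 5*√2310417538/442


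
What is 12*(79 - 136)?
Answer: -684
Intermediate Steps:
12*(79 - 136) = 12*(-57) = -684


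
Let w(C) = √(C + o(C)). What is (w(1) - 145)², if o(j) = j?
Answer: (145 - √2)² ≈ 20617.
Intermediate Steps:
w(C) = √2*√C (w(C) = √(C + C) = √(2*C) = √2*√C)
(w(1) - 145)² = (√2*√1 - 145)² = (√2*1 - 145)² = (√2 - 145)² = (-145 + √2)²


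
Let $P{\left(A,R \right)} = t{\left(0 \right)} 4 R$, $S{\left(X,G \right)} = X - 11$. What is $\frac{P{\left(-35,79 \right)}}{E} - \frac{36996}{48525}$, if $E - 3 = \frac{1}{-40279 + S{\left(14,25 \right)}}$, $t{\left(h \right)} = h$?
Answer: $- \frac{12332}{16175} \approx -0.76241$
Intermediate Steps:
$S{\left(X,G \right)} = -11 + X$
$P{\left(A,R \right)} = 0$ ($P{\left(A,R \right)} = 0 \cdot 4 R = 0 R = 0$)
$E = \frac{120827}{40276}$ ($E = 3 + \frac{1}{-40279 + \left(-11 + 14\right)} = 3 + \frac{1}{-40279 + 3} = 3 + \frac{1}{-40276} = 3 - \frac{1}{40276} = \frac{120827}{40276} \approx 3.0$)
$\frac{P{\left(-35,79 \right)}}{E} - \frac{36996}{48525} = \frac{0}{\frac{120827}{40276}} - \frac{36996}{48525} = 0 \cdot \frac{40276}{120827} - \frac{12332}{16175} = 0 - \frac{12332}{16175} = - \frac{12332}{16175}$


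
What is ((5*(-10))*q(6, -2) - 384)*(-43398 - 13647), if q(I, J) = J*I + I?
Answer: 4791780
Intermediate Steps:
q(I, J) = I + I*J (q(I, J) = I*J + I = I + I*J)
((5*(-10))*q(6, -2) - 384)*(-43398 - 13647) = ((5*(-10))*(6*(1 - 2)) - 384)*(-43398 - 13647) = (-300*(-1) - 384)*(-57045) = (-50*(-6) - 384)*(-57045) = (300 - 384)*(-57045) = -84*(-57045) = 4791780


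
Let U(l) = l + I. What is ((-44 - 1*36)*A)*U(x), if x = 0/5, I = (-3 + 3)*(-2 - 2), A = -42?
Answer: 0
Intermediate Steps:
I = 0 (I = 0*(-4) = 0)
x = 0 (x = 0*(⅕) = 0)
U(l) = l (U(l) = l + 0 = l)
((-44 - 1*36)*A)*U(x) = ((-44 - 1*36)*(-42))*0 = ((-44 - 36)*(-42))*0 = -80*(-42)*0 = 3360*0 = 0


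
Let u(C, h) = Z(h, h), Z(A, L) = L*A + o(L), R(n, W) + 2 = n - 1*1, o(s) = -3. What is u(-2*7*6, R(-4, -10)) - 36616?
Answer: -36570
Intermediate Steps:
R(n, W) = -3 + n (R(n, W) = -2 + (n - 1*1) = -2 + (n - 1) = -2 + (-1 + n) = -3 + n)
Z(A, L) = -3 + A*L (Z(A, L) = L*A - 3 = A*L - 3 = -3 + A*L)
u(C, h) = -3 + h² (u(C, h) = -3 + h*h = -3 + h²)
u(-2*7*6, R(-4, -10)) - 36616 = (-3 + (-3 - 4)²) - 36616 = (-3 + (-7)²) - 36616 = (-3 + 49) - 36616 = 46 - 36616 = -36570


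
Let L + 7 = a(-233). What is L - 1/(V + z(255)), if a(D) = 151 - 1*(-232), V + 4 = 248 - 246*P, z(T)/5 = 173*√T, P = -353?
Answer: 2779571396142/7392477349 + 865*√255/7392477349 ≈ 376.00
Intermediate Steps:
z(T) = 865*√T (z(T) = 5*(173*√T) = 865*√T)
V = 87082 (V = -4 + (248 - 246*(-353)) = -4 + (248 + 86838) = -4 + 87086 = 87082)
a(D) = 383 (a(D) = 151 + 232 = 383)
L = 376 (L = -7 + 383 = 376)
L - 1/(V + z(255)) = 376 - 1/(87082 + 865*√255)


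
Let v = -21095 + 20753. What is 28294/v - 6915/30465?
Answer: -9603796/115767 ≈ -82.958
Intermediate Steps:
v = -342
28294/v - 6915/30465 = 28294/(-342) - 6915/30465 = 28294*(-1/342) - 6915*1/30465 = -14147/171 - 461/2031 = -9603796/115767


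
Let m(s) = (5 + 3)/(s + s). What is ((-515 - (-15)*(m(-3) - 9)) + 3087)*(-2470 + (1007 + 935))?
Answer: -1276176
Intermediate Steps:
m(s) = 4/s (m(s) = 8/((2*s)) = 8*(1/(2*s)) = 4/s)
((-515 - (-15)*(m(-3) - 9)) + 3087)*(-2470 + (1007 + 935)) = ((-515 - (-15)*(4/(-3) - 9)) + 3087)*(-2470 + (1007 + 935)) = ((-515 - (-15)*(4*(-⅓) - 9)) + 3087)*(-2470 + 1942) = ((-515 - (-15)*(-4/3 - 9)) + 3087)*(-528) = ((-515 - (-15)*(-31)/3) + 3087)*(-528) = ((-515 - 1*155) + 3087)*(-528) = ((-515 - 155) + 3087)*(-528) = (-670 + 3087)*(-528) = 2417*(-528) = -1276176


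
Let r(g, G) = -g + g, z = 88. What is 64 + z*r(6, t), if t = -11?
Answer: 64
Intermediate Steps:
r(g, G) = 0
64 + z*r(6, t) = 64 + 88*0 = 64 + 0 = 64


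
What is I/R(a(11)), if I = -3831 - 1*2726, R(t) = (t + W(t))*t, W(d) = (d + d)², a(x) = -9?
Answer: 6557/2835 ≈ 2.3129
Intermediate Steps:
W(d) = 4*d² (W(d) = (2*d)² = 4*d²)
R(t) = t*(t + 4*t²) (R(t) = (t + 4*t²)*t = t*(t + 4*t²))
I = -6557 (I = -3831 - 2726 = -6557)
I/R(a(11)) = -6557*1/(81*(1 + 4*(-9))) = -6557*1/(81*(1 - 36)) = -6557/(81*(-35)) = -6557/(-2835) = -6557*(-1/2835) = 6557/2835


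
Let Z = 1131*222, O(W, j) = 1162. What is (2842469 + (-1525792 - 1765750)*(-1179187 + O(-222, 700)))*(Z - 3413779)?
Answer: -12263425953954170243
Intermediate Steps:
Z = 251082
(2842469 + (-1525792 - 1765750)*(-1179187 + O(-222, 700)))*(Z - 3413779) = (2842469 + (-1525792 - 1765750)*(-1179187 + 1162))*(251082 - 3413779) = (2842469 - 3291542*(-1178025))*(-3162697) = (2842469 + 3877518764550)*(-3162697) = 3877521607019*(-3162697) = -12263425953954170243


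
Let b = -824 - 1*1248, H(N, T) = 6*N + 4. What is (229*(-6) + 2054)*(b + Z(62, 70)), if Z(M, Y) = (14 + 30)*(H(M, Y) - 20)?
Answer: 9242560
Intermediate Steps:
H(N, T) = 4 + 6*N
b = -2072 (b = -824 - 1248 = -2072)
Z(M, Y) = -704 + 264*M (Z(M, Y) = (14 + 30)*((4 + 6*M) - 20) = 44*(-16 + 6*M) = -704 + 264*M)
(229*(-6) + 2054)*(b + Z(62, 70)) = (229*(-6) + 2054)*(-2072 + (-704 + 264*62)) = (-1374 + 2054)*(-2072 + (-704 + 16368)) = 680*(-2072 + 15664) = 680*13592 = 9242560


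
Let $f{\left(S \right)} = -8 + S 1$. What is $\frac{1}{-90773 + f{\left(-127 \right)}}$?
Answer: $- \frac{1}{90908} \approx -1.1 \cdot 10^{-5}$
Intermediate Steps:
$f{\left(S \right)} = -8 + S$
$\frac{1}{-90773 + f{\left(-127 \right)}} = \frac{1}{-90773 - 135} = \frac{1}{-90908} = - \frac{1}{90908}$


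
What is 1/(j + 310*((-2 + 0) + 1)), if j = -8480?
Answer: -1/8790 ≈ -0.00011377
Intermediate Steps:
1/(j + 310*((-2 + 0) + 1)) = 1/(-8480 + 310*((-2 + 0) + 1)) = 1/(-8480 + 310*(-2 + 1)) = 1/(-8480 + 310*(-1)) = 1/(-8480 - 310) = 1/(-8790) = -1/8790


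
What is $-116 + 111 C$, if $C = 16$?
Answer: $1660$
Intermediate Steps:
$-116 + 111 C = -116 + 111 \cdot 16 = -116 + 1776 = 1660$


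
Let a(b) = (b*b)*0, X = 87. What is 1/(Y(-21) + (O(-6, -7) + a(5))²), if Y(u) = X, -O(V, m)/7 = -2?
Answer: 1/283 ≈ 0.0035336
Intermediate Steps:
O(V, m) = 14 (O(V, m) = -7*(-2) = 14)
a(b) = 0 (a(b) = b²*0 = 0)
Y(u) = 87
1/(Y(-21) + (O(-6, -7) + a(5))²) = 1/(87 + (14 + 0)²) = 1/(87 + 14²) = 1/(87 + 196) = 1/283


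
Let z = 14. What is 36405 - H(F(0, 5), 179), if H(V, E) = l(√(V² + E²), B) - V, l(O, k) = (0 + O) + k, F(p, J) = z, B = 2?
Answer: 36417 - √32237 ≈ 36237.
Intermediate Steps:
F(p, J) = 14
l(O, k) = O + k
H(V, E) = 2 + √(E² + V²) - V (H(V, E) = (√(V² + E²) + 2) - V = (√(E² + V²) + 2) - V = (2 + √(E² + V²)) - V = 2 + √(E² + V²) - V)
36405 - H(F(0, 5), 179) = 36405 - (2 + √(179² + 14²) - 1*14) = 36405 - (2 + √(32041 + 196) - 14) = 36405 - (2 + √32237 - 14) = 36405 - (-12 + √32237) = 36405 + (12 - √32237) = 36417 - √32237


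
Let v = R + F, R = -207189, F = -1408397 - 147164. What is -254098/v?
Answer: 127049/881375 ≈ 0.14415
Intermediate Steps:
F = -1555561
v = -1762750 (v = -207189 - 1555561 = -1762750)
-254098/v = -254098/(-1762750) = -254098*(-1/1762750) = 127049/881375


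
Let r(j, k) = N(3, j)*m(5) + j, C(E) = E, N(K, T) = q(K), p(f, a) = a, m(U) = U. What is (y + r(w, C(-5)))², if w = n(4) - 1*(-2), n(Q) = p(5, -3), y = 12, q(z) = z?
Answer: 676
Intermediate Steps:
N(K, T) = K
n(Q) = -3
w = -1 (w = -3 - 1*(-2) = -3 + 2 = -1)
r(j, k) = 15 + j (r(j, k) = 3*5 + j = 15 + j)
(y + r(w, C(-5)))² = (12 + (15 - 1))² = (12 + 14)² = 26² = 676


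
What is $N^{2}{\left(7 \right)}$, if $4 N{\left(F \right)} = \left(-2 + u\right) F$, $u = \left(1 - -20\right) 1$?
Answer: $\frac{17689}{16} \approx 1105.6$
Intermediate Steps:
$u = 21$ ($u = \left(1 + 20\right) 1 = 21 \cdot 1 = 21$)
$N{\left(F \right)} = \frac{19 F}{4}$ ($N{\left(F \right)} = \frac{\left(-2 + 21\right) F}{4} = \frac{19 F}{4}$)
$N^{2}{\left(7 \right)} = \left(\frac{19}{4} \cdot 7\right)^{2} = \left(\frac{133}{4}\right)^{2} = \frac{17689}{16}$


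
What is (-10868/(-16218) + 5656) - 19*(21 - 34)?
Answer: 47872861/8109 ≈ 5903.7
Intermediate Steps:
(-10868/(-16218) + 5656) - 19*(21 - 34) = (-10868*(-1/16218) + 5656) - 19*(-13) = (5434/8109 + 5656) + 247 = 45869938/8109 + 247 = 47872861/8109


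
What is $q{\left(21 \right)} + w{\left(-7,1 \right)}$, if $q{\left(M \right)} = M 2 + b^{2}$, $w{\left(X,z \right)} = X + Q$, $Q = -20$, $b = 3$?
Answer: $24$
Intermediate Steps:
$w{\left(X,z \right)} = -20 + X$ ($w{\left(X,z \right)} = X - 20 = -20 + X$)
$q{\left(M \right)} = 9 + 2 M$ ($q{\left(M \right)} = M 2 + 3^{2} = 2 M + 9 = 9 + 2 M$)
$q{\left(21 \right)} + w{\left(-7,1 \right)} = \left(9 + 2 \cdot 21\right) - 27 = \left(9 + 42\right) - 27 = 51 - 27 = 24$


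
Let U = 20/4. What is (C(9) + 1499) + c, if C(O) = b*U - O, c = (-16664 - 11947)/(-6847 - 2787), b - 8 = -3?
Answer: 14624121/9634 ≈ 1518.0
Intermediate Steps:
b = 5 (b = 8 - 3 = 5)
U = 5 (U = 20*(¼) = 5)
c = 28611/9634 (c = -28611/(-9634) = -28611*(-1/9634) = 28611/9634 ≈ 2.9698)
C(O) = 25 - O (C(O) = 5*5 - O = 25 - O)
(C(9) + 1499) + c = ((25 - 1*9) + 1499) + 28611/9634 = ((25 - 9) + 1499) + 28611/9634 = (16 + 1499) + 28611/9634 = 1515 + 28611/9634 = 14624121/9634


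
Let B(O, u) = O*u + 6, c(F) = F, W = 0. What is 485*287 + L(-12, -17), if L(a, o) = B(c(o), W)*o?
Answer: 139093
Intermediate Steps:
B(O, u) = 6 + O*u
L(a, o) = 6*o (L(a, o) = (6 + o*0)*o = (6 + 0)*o = 6*o)
485*287 + L(-12, -17) = 485*287 + 6*(-17) = 139195 - 102 = 139093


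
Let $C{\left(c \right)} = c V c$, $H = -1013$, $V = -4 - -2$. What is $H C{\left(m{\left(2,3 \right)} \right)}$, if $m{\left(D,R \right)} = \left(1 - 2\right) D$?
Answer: $8104$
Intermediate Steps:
$m{\left(D,R \right)} = - D$ ($m{\left(D,R \right)} = \left(1 - 2\right) D = - D$)
$V = -2$ ($V = -4 + 2 = -2$)
$C{\left(c \right)} = - 2 c^{2}$ ($C{\left(c \right)} = c \left(-2\right) c = - 2 c c = - 2 c^{2}$)
$H C{\left(m{\left(2,3 \right)} \right)} = - 1013 \left(- 2 \left(\left(-1\right) 2\right)^{2}\right) = - 1013 \left(- 2 \left(-2\right)^{2}\right) = - 1013 \left(\left(-2\right) 4\right) = \left(-1013\right) \left(-8\right) = 8104$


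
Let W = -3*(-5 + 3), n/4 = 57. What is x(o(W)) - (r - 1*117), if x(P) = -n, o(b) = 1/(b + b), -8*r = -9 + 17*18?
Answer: -591/8 ≈ -73.875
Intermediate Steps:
r = -297/8 (r = -(-9 + 17*18)/8 = -(-9 + 306)/8 = -⅛*297 = -297/8 ≈ -37.125)
n = 228 (n = 4*57 = 228)
W = 6 (W = -3*(-2) = 6)
o(b) = 1/(2*b)
x(P) = -228 (x(P) = -1*228 = -228)
x(o(W)) - (r - 1*117) = -228 - (-297/8 - 1*117) = -228 - (-297/8 - 117) = -228 - 1*(-1233/8) = -228 + 1233/8 = -591/8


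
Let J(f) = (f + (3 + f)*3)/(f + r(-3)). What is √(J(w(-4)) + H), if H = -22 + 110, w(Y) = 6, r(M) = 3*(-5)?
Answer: √759/3 ≈ 9.1833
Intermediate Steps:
r(M) = -15
H = 88
J(f) = (9 + 4*f)/(-15 + f) (J(f) = (f + (3 + f)*3)/(f - 15) = (f + (9 + 3*f))/(-15 + f) = (9 + 4*f)/(-15 + f))
√(J(w(-4)) + H) = √((9 + 4*6)/(-15 + 6) + 88) = √((9 + 24)/(-9) + 88) = √(-⅑*33 + 88) = √(-11/3 + 88) = √(253/3) = √759/3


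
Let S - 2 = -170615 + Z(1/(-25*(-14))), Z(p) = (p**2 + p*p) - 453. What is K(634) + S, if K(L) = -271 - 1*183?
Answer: -10505599999/61250 ≈ -1.7152e+5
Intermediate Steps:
Z(p) = -453 + 2*p**2 (Z(p) = (p**2 + p**2) - 453 = 2*p**2 - 453 = -453 + 2*p**2)
K(L) = -454 (K(L) = -271 - 183 = -454)
S = -10477792499/61250 (S = 2 + (-170615 + (-453 + 2*(1/(-25*(-14)))**2)) = 2 + (-170615 + (-453 + 2*(-1/25*(-1/14))**2)) = 2 + (-170615 + (-453 + 2*(1/350)**2)) = 2 + (-170615 + (-453 + 2*(1/122500))) = 2 + (-170615 + (-453 + 1/61250)) = 2 + (-170615 - 27746249/61250) = 2 - 10477914999/61250 = -10477792499/61250 ≈ -1.7107e+5)
K(634) + S = -454 - 10477792499/61250 = -10505599999/61250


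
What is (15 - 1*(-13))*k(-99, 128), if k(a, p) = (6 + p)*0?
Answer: 0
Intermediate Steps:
k(a, p) = 0
(15 - 1*(-13))*k(-99, 128) = (15 - 1*(-13))*0 = (15 + 13)*0 = 28*0 = 0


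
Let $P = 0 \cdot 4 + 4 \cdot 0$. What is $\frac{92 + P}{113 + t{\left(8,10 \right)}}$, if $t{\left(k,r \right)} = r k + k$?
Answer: $\frac{92}{201} \approx 0.45771$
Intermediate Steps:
$t{\left(k,r \right)} = k + k r$ ($t{\left(k,r \right)} = k r + k = k + k r$)
$P = 0$ ($P = 0 + 0 = 0$)
$\frac{92 + P}{113 + t{\left(8,10 \right)}} = \frac{92 + 0}{113 + 8 \left(1 + 10\right)} = \frac{92}{113 + 8 \cdot 11} = \frac{92}{113 + 88} = \frac{92}{201}$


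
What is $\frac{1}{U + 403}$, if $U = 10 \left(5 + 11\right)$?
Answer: $\frac{1}{563} \approx 0.0017762$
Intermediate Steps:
$U = 160$ ($U = 10 \cdot 16 = 160$)
$\frac{1}{U + 403} = \frac{1}{160 + 403} = \frac{1}{563}$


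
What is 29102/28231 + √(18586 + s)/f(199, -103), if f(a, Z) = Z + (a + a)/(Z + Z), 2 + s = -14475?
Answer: 29102/28231 - 103*√4109/10808 ≈ 0.41997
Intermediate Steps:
s = -14477 (s = -2 - 14475 = -14477)
f(a, Z) = Z + a/Z (f(a, Z) = Z + (2*a)/((2*Z)) = Z + (2*a)*(1/(2*Z)) = Z + a/Z)
29102/28231 + √(18586 + s)/f(199, -103) = 29102/28231 + √(18586 - 14477)/(-103 + 199/(-103)) = 29102*(1/28231) + √4109/(-103 + 199*(-1/103)) = 29102/28231 + √4109/(-103 - 199/103) = 29102/28231 + √4109/(-10808/103) = 29102/28231 + √4109*(-103/10808) = 29102/28231 - 103*√4109/10808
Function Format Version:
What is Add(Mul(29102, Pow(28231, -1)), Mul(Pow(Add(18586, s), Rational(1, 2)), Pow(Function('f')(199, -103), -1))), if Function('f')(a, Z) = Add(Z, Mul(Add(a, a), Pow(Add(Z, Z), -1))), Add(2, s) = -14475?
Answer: Add(Rational(29102, 28231), Mul(Rational(-103, 10808), Pow(4109, Rational(1, 2)))) ≈ 0.41997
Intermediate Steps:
s = -14477 (s = Add(-2, -14475) = -14477)
Function('f')(a, Z) = Add(Z, Mul(a, Pow(Z, -1))) (Function('f')(a, Z) = Add(Z, Mul(Mul(2, a), Pow(Mul(2, Z), -1))) = Add(Z, Mul(Mul(2, a), Mul(Rational(1, 2), Pow(Z, -1)))) = Add(Z, Mul(a, Pow(Z, -1))))
Add(Mul(29102, Pow(28231, -1)), Mul(Pow(Add(18586, s), Rational(1, 2)), Pow(Function('f')(199, -103), -1))) = Add(Mul(29102, Pow(28231, -1)), Mul(Pow(Add(18586, -14477), Rational(1, 2)), Pow(Add(-103, Mul(199, Pow(-103, -1))), -1))) = Add(Mul(29102, Rational(1, 28231)), Mul(Pow(4109, Rational(1, 2)), Pow(Add(-103, Mul(199, Rational(-1, 103))), -1))) = Add(Rational(29102, 28231), Mul(Pow(4109, Rational(1, 2)), Pow(Add(-103, Rational(-199, 103)), -1))) = Add(Rational(29102, 28231), Mul(Pow(4109, Rational(1, 2)), Pow(Rational(-10808, 103), -1))) = Add(Rational(29102, 28231), Mul(Pow(4109, Rational(1, 2)), Rational(-103, 10808))) = Add(Rational(29102, 28231), Mul(Rational(-103, 10808), Pow(4109, Rational(1, 2))))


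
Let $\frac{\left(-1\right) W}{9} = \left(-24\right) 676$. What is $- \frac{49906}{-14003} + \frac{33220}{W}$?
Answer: $\frac{1938063539}{511165512} \approx 3.7915$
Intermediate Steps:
$W = 146016$ ($W = - 9 \left(\left(-24\right) 676\right) = \left(-9\right) \left(-16224\right) = 146016$)
$- \frac{49906}{-14003} + \frac{33220}{W} = - \frac{49906}{-14003} + \frac{33220}{146016} = \left(-49906\right) \left(- \frac{1}{14003}\right) + 33220 \cdot \frac{1}{146016} = \frac{49906}{14003} + \frac{8305}{36504} = \frac{1938063539}{511165512}$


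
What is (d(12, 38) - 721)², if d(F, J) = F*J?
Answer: 70225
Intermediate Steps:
(d(12, 38) - 721)² = (12*38 - 721)² = (456 - 721)² = (-265)² = 70225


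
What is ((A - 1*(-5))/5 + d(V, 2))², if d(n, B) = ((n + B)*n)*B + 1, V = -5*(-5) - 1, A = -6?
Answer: 38987536/25 ≈ 1.5595e+6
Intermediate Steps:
V = 24 (V = 25 - 1 = 24)
d(n, B) = 1 + B*n*(B + n) (d(n, B) = ((B + n)*n)*B + 1 = (n*(B + n))*B + 1 = B*n*(B + n) + 1 = 1 + B*n*(B + n))
((A - 1*(-5))/5 + d(V, 2))² = ((-6 - 1*(-5))/5 + (1 + 2*24² + 24*2²))² = ((-6 + 5)*(⅕) + (1 + 2*576 + 24*4))² = (-1*⅕ + (1 + 1152 + 96))² = (-⅕ + 1249)² = (6244/5)² = 38987536/25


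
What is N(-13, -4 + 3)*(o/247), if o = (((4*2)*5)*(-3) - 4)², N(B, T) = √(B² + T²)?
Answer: 15376*√170/247 ≈ 811.65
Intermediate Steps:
o = 15376 (o = ((8*5)*(-3) - 4)² = (40*(-3) - 4)² = (-120 - 4)² = (-124)² = 15376)
N(-13, -4 + 3)*(o/247) = √((-13)² + (-4 + 3)²)*(15376/247) = √(169 + (-1)²)*(15376*(1/247)) = √(169 + 1)*(15376/247) = √170*(15376/247) = 15376*√170/247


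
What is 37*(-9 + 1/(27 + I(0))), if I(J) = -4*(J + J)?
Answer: -8954/27 ≈ -331.63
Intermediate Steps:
I(J) = -8*J
37*(-9 + 1/(27 + I(0))) = 37*(-9 + 1/(27 - 8*0)) = 37*(-9 + 1/(27 + 0)) = 37*(-9 + 1/27) = 37*(-242/27) = -8954/27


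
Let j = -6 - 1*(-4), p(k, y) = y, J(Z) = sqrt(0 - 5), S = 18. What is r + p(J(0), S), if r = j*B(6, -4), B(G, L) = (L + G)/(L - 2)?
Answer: 56/3 ≈ 18.667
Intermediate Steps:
B(G, L) = (G + L)/(-2 + L)
J(Z) = I*sqrt(5) (J(Z) = sqrt(-5) = I*sqrt(5))
j = -2 (j = -6 + 4 = -2)
r = 2/3 (r = -2*(6 - 4)/(-2 - 4) = -2*2/(-6) = -(-1)*2/3 = -2*(-1/3) = 2/3 ≈ 0.66667)
r + p(J(0), S) = 2/3 + 18 = 56/3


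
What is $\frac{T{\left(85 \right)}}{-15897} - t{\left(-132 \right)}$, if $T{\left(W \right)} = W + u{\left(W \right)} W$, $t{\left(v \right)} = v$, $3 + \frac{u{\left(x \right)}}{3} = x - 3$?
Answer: $\frac{296882}{2271} \approx 130.73$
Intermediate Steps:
$u{\left(x \right)} = -18 + 3 x$ ($u{\left(x \right)} = -9 + 3 \left(x - 3\right) = -9 + 3 \left(-3 + x\right) = -9 + \left(-9 + 3 x\right) = -18 + 3 x$)
$T{\left(W \right)} = W + W \left(-18 + 3 W\right)$ ($T{\left(W \right)} = W + \left(-18 + 3 W\right) W = W + W \left(-18 + 3 W\right)$)
$\frac{T{\left(85 \right)}}{-15897} - t{\left(-132 \right)} = \frac{85 \left(-17 + 3 \cdot 85\right)}{-15897} - -132 = 85 \left(-17 + 255\right) \left(- \frac{1}{15897}\right) + 132 = 85 \cdot 238 \left(- \frac{1}{15897}\right) + 132 = 20230 \left(- \frac{1}{15897}\right) + 132 = - \frac{2890}{2271} + 132 = \frac{296882}{2271}$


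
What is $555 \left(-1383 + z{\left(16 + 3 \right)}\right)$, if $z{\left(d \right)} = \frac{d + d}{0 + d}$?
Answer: $-766455$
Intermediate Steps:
$z{\left(d \right)} = 2$ ($z{\left(d \right)} = \frac{2 d}{d} = 2$)
$555 \left(-1383 + z{\left(16 + 3 \right)}\right) = 555 \left(-1383 + 2\right) = 555 \left(-1381\right) = -766455$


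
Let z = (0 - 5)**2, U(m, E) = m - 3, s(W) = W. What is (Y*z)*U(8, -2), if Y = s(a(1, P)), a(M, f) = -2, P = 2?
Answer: -250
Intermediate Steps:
Y = -2
U(m, E) = -3 + m
z = 25 (z = (-5)**2 = 25)
(Y*z)*U(8, -2) = (-2*25)*(-3 + 8) = -50*5 = -250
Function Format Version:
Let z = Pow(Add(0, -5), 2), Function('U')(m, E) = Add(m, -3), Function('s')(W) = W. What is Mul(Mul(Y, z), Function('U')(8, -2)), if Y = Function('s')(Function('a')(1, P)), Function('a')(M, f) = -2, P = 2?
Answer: -250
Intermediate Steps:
Y = -2
Function('U')(m, E) = Add(-3, m)
z = 25 (z = Pow(-5, 2) = 25)
Mul(Mul(Y, z), Function('U')(8, -2)) = Mul(Mul(-2, 25), Add(-3, 8)) = Mul(-50, 5) = -250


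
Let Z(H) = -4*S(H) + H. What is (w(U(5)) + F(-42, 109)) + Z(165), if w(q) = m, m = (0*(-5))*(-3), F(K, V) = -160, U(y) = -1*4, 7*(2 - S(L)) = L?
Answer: 639/7 ≈ 91.286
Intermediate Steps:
S(L) = 2 - L/7
U(y) = -4
Z(H) = -8 + 11*H/7 (Z(H) = -4*(2 - H/7) + H = (-8 + 4*H/7) + H = -8 + 11*H/7)
m = 0 (m = 0*(-3) = 0)
w(q) = 0
(w(U(5)) + F(-42, 109)) + Z(165) = (0 - 160) + (-8 + (11/7)*165) = -160 + (-8 + 1815/7) = -160 + 1759/7 = 639/7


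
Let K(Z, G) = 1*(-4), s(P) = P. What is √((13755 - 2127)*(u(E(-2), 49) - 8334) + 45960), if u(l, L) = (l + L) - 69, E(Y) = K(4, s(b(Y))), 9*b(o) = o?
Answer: 8*I*√1517826 ≈ 9856.0*I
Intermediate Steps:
b(o) = o/9
K(Z, G) = -4
E(Y) = -4
u(l, L) = -69 + L + l (u(l, L) = (L + l) - 69 = -69 + L + l)
√((13755 - 2127)*(u(E(-2), 49) - 8334) + 45960) = √((13755 - 2127)*((-69 + 49 - 4) - 8334) + 45960) = √(11628*(-24 - 8334) + 45960) = √(11628*(-8358) + 45960) = √(-97186824 + 45960) = √(-97140864) = 8*I*√1517826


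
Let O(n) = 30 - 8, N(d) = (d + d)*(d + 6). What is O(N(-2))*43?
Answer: 946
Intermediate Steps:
N(d) = 2*d*(6 + d) (N(d) = (2*d)*(6 + d) = 2*d*(6 + d))
O(n) = 22
O(N(-2))*43 = 22*43 = 946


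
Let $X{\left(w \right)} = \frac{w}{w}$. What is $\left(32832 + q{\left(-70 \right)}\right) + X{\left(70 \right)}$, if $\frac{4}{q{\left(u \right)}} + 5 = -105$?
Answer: $\frac{1805813}{55} \approx 32833.0$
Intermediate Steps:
$X{\left(w \right)} = 1$
$q{\left(u \right)} = - \frac{2}{55}$ ($q{\left(u \right)} = \frac{4}{-5 - 105} = \frac{4}{-110} = 4 \left(- \frac{1}{110}\right) = - \frac{2}{55}$)
$\left(32832 + q{\left(-70 \right)}\right) + X{\left(70 \right)} = \left(32832 - \frac{2}{55}\right) + 1 = \frac{1805758}{55} + 1 = \frac{1805813}{55}$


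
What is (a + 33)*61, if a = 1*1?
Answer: 2074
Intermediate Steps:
a = 1
(a + 33)*61 = (1 + 33)*61 = 34*61 = 2074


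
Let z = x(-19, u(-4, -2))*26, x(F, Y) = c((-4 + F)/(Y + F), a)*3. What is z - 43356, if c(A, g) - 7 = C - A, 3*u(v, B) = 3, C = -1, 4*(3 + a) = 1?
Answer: -128963/3 ≈ -42988.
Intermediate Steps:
a = -11/4 (a = -3 + (¼)*1 = -3 + ¼ = -11/4 ≈ -2.7500)
u(v, B) = 1 (u(v, B) = (⅓)*3 = 1)
c(A, g) = 6 - A (c(A, g) = 7 + (-1 - A) = 6 - A)
x(F, Y) = 18 - 3*(-4 + F)/(F + Y) (x(F, Y) = (6 - (-4 + F)/(Y + F))*3 = (6 - (-4 + F)/(F + Y))*3 = 18 - 3*(-4 + F)/(F + Y))
z = 1105/3 (z = (3*(4 + 5*(-19) + 6*1)/(-19 + 1))*26 = (3*(4 - 95 + 6)/(-18))*26 = (3*(-1/18)*(-85))*26 = (85/6)*26 = 1105/3 ≈ 368.33)
z - 43356 = 1105/3 - 43356 = -128963/3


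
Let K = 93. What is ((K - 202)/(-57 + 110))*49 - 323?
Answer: -22460/53 ≈ -423.77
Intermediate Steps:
((K - 202)/(-57 + 110))*49 - 323 = ((93 - 202)/(-57 + 110))*49 - 323 = -109/53*49 - 323 = -5341/53 - 323 = -22460/53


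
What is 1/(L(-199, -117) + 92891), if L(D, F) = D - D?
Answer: 1/92891 ≈ 1.0765e-5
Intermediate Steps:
L(D, F) = 0
1/(L(-199, -117) + 92891) = 1/(0 + 92891) = 1/92891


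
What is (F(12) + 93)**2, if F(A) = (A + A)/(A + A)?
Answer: 8836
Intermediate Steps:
F(A) = 1 (F(A) = (2*A)/((2*A)) = (2*A)*(1/(2*A)) = 1)
(F(12) + 93)**2 = (1 + 93)**2 = 94**2 = 8836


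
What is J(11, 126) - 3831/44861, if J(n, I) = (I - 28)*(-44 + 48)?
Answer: 17581681/44861 ≈ 391.91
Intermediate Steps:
J(n, I) = -112 + 4*I (J(n, I) = (-28 + I)*4 = -112 + 4*I)
J(11, 126) - 3831/44861 = (-112 + 4*126) - 3831/44861 = (-112 + 504) - 3831/44861 = 392 - 1*3831/44861 = 392 - 3831/44861 = 17581681/44861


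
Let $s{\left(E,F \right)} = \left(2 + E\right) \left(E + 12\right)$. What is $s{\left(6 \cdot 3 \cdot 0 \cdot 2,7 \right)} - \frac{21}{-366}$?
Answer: $\frac{2935}{122} \approx 24.057$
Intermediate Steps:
$s{\left(E,F \right)} = \left(2 + E\right) \left(12 + E\right)$
$s{\left(6 \cdot 3 \cdot 0 \cdot 2,7 \right)} - \frac{21}{-366} = \left(24 + \left(6 \cdot 3 \cdot 0 \cdot 2\right)^{2} + 14 \cdot 6 \cdot 3 \cdot 0 \cdot 2\right) - \frac{21}{-366} = \left(24 + \left(18 \cdot 0 \cdot 2\right)^{2} + 14 \cdot 18 \cdot 0 \cdot 2\right) - 21 \left(- \frac{1}{366}\right) = \left(24 + \left(0 \cdot 2\right)^{2} + 14 \cdot 0 \cdot 2\right) - - \frac{7}{122} = \left(24 + 0^{2} + 14 \cdot 0\right) + \frac{7}{122} = \left(24 + 0 + 0\right) + \frac{7}{122} = 24 + \frac{7}{122} = \frac{2935}{122}$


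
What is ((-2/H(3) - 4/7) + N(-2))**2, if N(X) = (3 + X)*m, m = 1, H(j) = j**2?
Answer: 169/3969 ≈ 0.042580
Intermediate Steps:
N(X) = 3 + X (N(X) = (3 + X)*1 = 3 + X)
((-2/H(3) - 4/7) + N(-2))**2 = ((-2/(3**2) - 4/7) + (3 - 2))**2 = ((-2/9 - 4*1/7) + 1)**2 = ((-2*1/9 - 4/7) + 1)**2 = ((-2/9 - 4/7) + 1)**2 = (-50/63 + 1)**2 = (13/63)**2 = 169/3969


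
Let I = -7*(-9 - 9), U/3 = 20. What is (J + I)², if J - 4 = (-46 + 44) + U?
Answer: 35344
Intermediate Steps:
U = 60 (U = 3*20 = 60)
J = 62 (J = 4 + ((-46 + 44) + 60) = 4 + (-2 + 60) = 4 + 58 = 62)
I = 126 (I = -7*(-18) = 126)
(J + I)² = (62 + 126)² = 188² = 35344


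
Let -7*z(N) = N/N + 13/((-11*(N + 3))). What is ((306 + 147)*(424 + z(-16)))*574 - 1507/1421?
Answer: 1722673815799/15631 ≈ 1.1021e+8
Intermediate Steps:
z(N) = -⅐ - 13/(7*(-33 - 11*N)) (z(N) = -(N/N + 13/((-11*(N + 3))))/7 = -(1 + 13/((-11*(3 + N))))/7 = -(1 + 13/(-33 - 11*N))/7 = -⅐ - 13/(7*(-33 - 11*N)))
((306 + 147)*(424 + z(-16)))*574 - 1507/1421 = ((306 + 147)*(424 + (-20 - 11*(-16))/(77*(3 - 16))))*574 - 1507/1421 = (453*(424 + (1/77)*(-20 + 176)/(-13)))*574 - 1507*1/1421 = (453*(424 + (1/77)*(-1/13)*156))*574 - 1507/1421 = (453*(424 - 12/77))*574 - 1507/1421 = (453*(32636/77))*574 - 1507/1421 = (14784108/77)*574 - 1507/1421 = 1212296856/11 - 1507/1421 = 1722673815799/15631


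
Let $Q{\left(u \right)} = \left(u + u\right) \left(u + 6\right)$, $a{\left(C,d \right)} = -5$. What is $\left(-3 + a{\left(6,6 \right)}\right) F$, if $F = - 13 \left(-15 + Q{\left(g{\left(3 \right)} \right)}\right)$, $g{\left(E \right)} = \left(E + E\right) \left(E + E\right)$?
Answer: $312936$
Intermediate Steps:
$g{\left(E \right)} = 4 E^{2}$ ($g{\left(E \right)} = 2 E 2 E = 4 E^{2}$)
$Q{\left(u \right)} = 2 u \left(6 + u\right)$
$F = -39117$ ($F = - 13 \left(-15 + 2 \cdot 4 \cdot 3^{2} \left(6 + 4 \cdot 3^{2}\right)\right) = - 13 \left(-15 + 2 \cdot 4 \cdot 9 \left(6 + 4 \cdot 9\right)\right) = - 13 \left(-15 + 2 \cdot 36 \left(6 + 36\right)\right) = - 13 \left(-15 + 2 \cdot 36 \cdot 42\right) = - 13 \left(-15 + 3024\right) = \left(-13\right) 3009 = -39117$)
$\left(-3 + a{\left(6,6 \right)}\right) F = \left(-3 - 5\right) \left(-39117\right) = \left(-8\right) \left(-39117\right) = 312936$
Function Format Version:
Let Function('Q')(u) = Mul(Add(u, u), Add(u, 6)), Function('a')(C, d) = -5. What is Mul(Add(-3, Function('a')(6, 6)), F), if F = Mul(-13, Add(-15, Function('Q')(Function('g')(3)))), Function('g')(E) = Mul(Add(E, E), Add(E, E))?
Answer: 312936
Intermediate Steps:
Function('g')(E) = Mul(4, Pow(E, 2)) (Function('g')(E) = Mul(Mul(2, E), Mul(2, E)) = Mul(4, Pow(E, 2)))
Function('Q')(u) = Mul(2, u, Add(6, u)) (Function('Q')(u) = Mul(Mul(2, u), Add(6, u)) = Mul(2, u, Add(6, u)))
F = -39117 (F = Mul(-13, Add(-15, Mul(2, Mul(4, Pow(3, 2)), Add(6, Mul(4, Pow(3, 2)))))) = Mul(-13, Add(-15, Mul(2, Mul(4, 9), Add(6, Mul(4, 9))))) = Mul(-13, Add(-15, Mul(2, 36, Add(6, 36)))) = Mul(-13, Add(-15, Mul(2, 36, 42))) = Mul(-13, Add(-15, 3024)) = Mul(-13, 3009) = -39117)
Mul(Add(-3, Function('a')(6, 6)), F) = Mul(Add(-3, -5), -39117) = Mul(-8, -39117) = 312936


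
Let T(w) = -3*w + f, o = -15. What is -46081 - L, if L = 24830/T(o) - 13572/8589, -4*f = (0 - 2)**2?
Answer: -2937902483/62986 ≈ -46644.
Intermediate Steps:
f = -1 (f = -(0 - 2)**2/4 = -1/4*(-2)**2 = -1/4*4 = -1)
T(w) = -1 - 3*w (T(w) = -3*w - 1 = -1 - 3*w)
L = 35444617/62986 (L = 24830/(-1 - 3*(-15)) - 13572/8589 = 24830/(-1 + 45) - 13572*1/8589 = 24830/44 - 4524/2863 = 24830*(1/44) - 4524/2863 = 12415/22 - 4524/2863 = 35444617/62986 ≈ 562.74)
-46081 - L = -46081 - 1*35444617/62986 = -46081 - 35444617/62986 = -2937902483/62986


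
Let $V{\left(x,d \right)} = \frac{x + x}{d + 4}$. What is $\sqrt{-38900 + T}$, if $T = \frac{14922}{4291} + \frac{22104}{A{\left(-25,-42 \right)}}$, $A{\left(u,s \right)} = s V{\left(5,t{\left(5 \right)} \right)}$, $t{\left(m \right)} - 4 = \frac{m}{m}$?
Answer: $\frac{2 i \sqrt{4530690990455}}{21455} \approx 198.42 i$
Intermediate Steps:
$t{\left(m \right)} = 5$ ($t{\left(m \right)} = 4 + \frac{m}{m} = 4 + 1 = 5$)
$V{\left(x,d \right)} = \frac{2 x}{4 + d}$
$A{\left(u,s \right)} = \frac{10 s}{9}$ ($A{\left(u,s \right)} = s 2 \cdot 5 \frac{1}{4 + 5} = s 2 \cdot 5 \cdot \frac{1}{9} = s \frac{10}{9} = \frac{10 s}{9}$)
$T = - \frac{10087704}{21455}$ ($T = \frac{14922}{4291} + \frac{22104}{\frac{10}{9} \left(-42\right)} = 14922 \cdot \frac{1}{4291} + \frac{22104}{- \frac{140}{3}} = \frac{14922}{4291} + 22104 \left(- \frac{3}{140}\right) = \frac{14922}{4291} - \frac{16578}{35} = - \frac{10087704}{21455} \approx -470.18$)
$\sqrt{-38900 + T} = \sqrt{-38900 - \frac{10087704}{21455}} = \sqrt{- \frac{844687204}{21455}} = \frac{2 i \sqrt{4530690990455}}{21455}$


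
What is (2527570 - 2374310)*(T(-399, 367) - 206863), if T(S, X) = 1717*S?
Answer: -136699643960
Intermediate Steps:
(2527570 - 2374310)*(T(-399, 367) - 206863) = (2527570 - 2374310)*(1717*(-399) - 206863) = 153260*(-685083 - 206863) = 153260*(-891946) = -136699643960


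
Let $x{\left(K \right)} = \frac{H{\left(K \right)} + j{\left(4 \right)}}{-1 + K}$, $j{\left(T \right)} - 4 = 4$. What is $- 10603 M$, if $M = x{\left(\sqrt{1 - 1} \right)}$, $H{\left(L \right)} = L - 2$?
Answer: $63618$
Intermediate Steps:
$H{\left(L \right)} = -2 + L$
$j{\left(T \right)} = 8$ ($j{\left(T \right)} = 4 + 4 = 8$)
$x{\left(K \right)} = \frac{6 + K}{-1 + K}$ ($x{\left(K \right)} = \frac{\left(-2 + K\right) + 8}{-1 + K} = \frac{6 + K}{-1 + K}$)
$M = -6$ ($M = \frac{6 + \sqrt{1 - 1}}{-1 + \sqrt{1 - 1}} = \frac{6 + \sqrt{0}}{-1 + \sqrt{0}} = \frac{6 + 0}{-1 + 0} = \frac{1}{-1} \cdot 6 = \left(-1\right) 6 = -6$)
$- 10603 M = \left(-10603\right) \left(-6\right) = 63618$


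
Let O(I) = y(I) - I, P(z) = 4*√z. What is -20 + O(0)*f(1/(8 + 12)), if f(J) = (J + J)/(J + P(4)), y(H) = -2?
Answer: -3224/161 ≈ -20.025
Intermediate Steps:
f(J) = 2*J/(8 + J) (f(J) = (J + J)/(J + 4*√4) = (2*J)/(J + 4*2) = (2*J)/(J + 8) = (2*J)/(8 + J) = 2*J/(8 + J))
O(I) = -2 - I
-20 + O(0)*f(1/(8 + 12)) = -20 + (-2 - 1*0)*(2/((8 + 12)*(8 + 1/(8 + 12)))) = -20 + (-2 + 0)*(2/(20*(8 + 1/20))) = -20 - 4/(20*(8 + 1/20)) = -20 - 4/(20*161/20) = -20 - 4*20/(20*161) = -20 - 2*2/161 = -20 - 4/161 = -3224/161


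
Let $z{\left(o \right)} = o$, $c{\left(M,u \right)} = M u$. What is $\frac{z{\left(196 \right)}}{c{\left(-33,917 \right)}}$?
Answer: $- \frac{28}{4323} \approx -0.006477$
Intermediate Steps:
$\frac{z{\left(196 \right)}}{c{\left(-33,917 \right)}} = \frac{196}{\left(-33\right) 917} = \frac{196}{-30261} = 196 \left(- \frac{1}{30261}\right) = - \frac{28}{4323}$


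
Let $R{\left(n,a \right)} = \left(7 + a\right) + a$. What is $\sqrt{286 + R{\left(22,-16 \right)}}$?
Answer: $3 \sqrt{29} \approx 16.155$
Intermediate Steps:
$R{\left(n,a \right)} = 7 + 2 a$
$\sqrt{286 + R{\left(22,-16 \right)}} = \sqrt{286 + \left(7 + 2 \left(-16\right)\right)} = \sqrt{286 + \left(7 - 32\right)} = \sqrt{286 - 25} = \sqrt{261} = 3 \sqrt{29}$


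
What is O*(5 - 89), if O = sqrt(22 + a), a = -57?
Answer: -84*I*sqrt(35) ≈ -496.95*I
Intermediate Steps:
O = I*sqrt(35) (O = sqrt(22 - 57) = sqrt(-35) = I*sqrt(35) ≈ 5.9161*I)
O*(5 - 89) = (I*sqrt(35))*(5 - 89) = (I*sqrt(35))*(-84) = -84*I*sqrt(35)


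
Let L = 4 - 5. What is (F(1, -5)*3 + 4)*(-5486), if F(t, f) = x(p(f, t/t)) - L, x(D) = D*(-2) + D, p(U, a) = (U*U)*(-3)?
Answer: -1272752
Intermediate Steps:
L = -1
p(U, a) = -3*U**2 (p(U, a) = U**2*(-3) = -3*U**2)
x(D) = -D (x(D) = -2*D + D = -D)
F(t, f) = 1 + 3*f**2 (F(t, f) = -(-3)*f**2 - 1*(-1) = 3*f**2 + 1 = 1 + 3*f**2)
(F(1, -5)*3 + 4)*(-5486) = ((1 + 3*(-5)**2)*3 + 4)*(-5486) = ((1 + 3*25)*3 + 4)*(-5486) = ((1 + 75)*3 + 4)*(-5486) = (76*3 + 4)*(-5486) = (228 + 4)*(-5486) = 232*(-5486) = -1272752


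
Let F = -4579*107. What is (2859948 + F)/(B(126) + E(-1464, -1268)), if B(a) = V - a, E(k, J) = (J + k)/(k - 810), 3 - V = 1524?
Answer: -2694684315/1871273 ≈ -1440.0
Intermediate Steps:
V = -1521 (V = 3 - 1*1524 = 3 - 1524 = -1521)
F = -489953
E(k, J) = (J + k)/(-810 + k)
B(a) = -1521 - a
(2859948 + F)/(B(126) + E(-1464, -1268)) = (2859948 - 489953)/((-1521 - 1*126) + (-1268 - 1464)/(-810 - 1464)) = 2369995/((-1521 - 126) - 2732/(-2274)) = 2369995/(-1647 - 1/2274*(-2732)) = 2369995/(-1647 + 1366/1137) = 2369995/(-1871273/1137) = 2369995*(-1137/1871273) = -2694684315/1871273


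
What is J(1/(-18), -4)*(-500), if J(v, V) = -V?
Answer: -2000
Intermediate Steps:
J(1/(-18), -4)*(-500) = -1*(-4)*(-500) = 4*(-500) = -2000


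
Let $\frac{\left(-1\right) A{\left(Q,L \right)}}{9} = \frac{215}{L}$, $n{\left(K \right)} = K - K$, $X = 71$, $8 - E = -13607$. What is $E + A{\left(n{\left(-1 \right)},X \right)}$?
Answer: $\frac{964730}{71} \approx 13588.0$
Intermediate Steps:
$E = 13615$ ($E = 8 - -13607 = 8 + 13607 = 13615$)
$n{\left(K \right)} = 0$
$A{\left(Q,L \right)} = - \frac{1935}{L}$ ($A{\left(Q,L \right)} = - 9 \frac{215}{L} = - \frac{1935}{L}$)
$E + A{\left(n{\left(-1 \right)},X \right)} = 13615 - \frac{1935}{71} = \frac{964730}{71}$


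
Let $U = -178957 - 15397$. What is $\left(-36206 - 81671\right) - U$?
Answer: $76477$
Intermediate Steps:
$U = -194354$ ($U = -178957 - 15397 = -194354$)
$\left(-36206 - 81671\right) - U = \left(-36206 - 81671\right) - -194354 = \left(-36206 - 81671\right) + 194354 = -117877 + 194354 = 76477$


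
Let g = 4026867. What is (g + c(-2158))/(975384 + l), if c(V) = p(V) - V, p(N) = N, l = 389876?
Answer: 309759/105020 ≈ 2.9495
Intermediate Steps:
c(V) = 0 (c(V) = V - V = 0)
(g + c(-2158))/(975384 + l) = (4026867 + 0)/(975384 + 389876) = 4026867/1365260 = 4026867*(1/1365260) = 309759/105020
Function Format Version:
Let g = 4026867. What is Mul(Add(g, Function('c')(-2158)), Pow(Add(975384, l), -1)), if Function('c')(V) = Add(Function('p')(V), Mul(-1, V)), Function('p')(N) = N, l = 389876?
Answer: Rational(309759, 105020) ≈ 2.9495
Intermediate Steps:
Function('c')(V) = 0 (Function('c')(V) = Add(V, Mul(-1, V)) = 0)
Mul(Add(g, Function('c')(-2158)), Pow(Add(975384, l), -1)) = Mul(Add(4026867, 0), Pow(Add(975384, 389876), -1)) = Mul(4026867, Pow(1365260, -1)) = Mul(4026867, Rational(1, 1365260)) = Rational(309759, 105020)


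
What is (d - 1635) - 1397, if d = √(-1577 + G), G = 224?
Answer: -3032 + I*√1353 ≈ -3032.0 + 36.783*I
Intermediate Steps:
d = I*√1353 (d = √(-1577 + 224) = √(-1353) = I*√1353 ≈ 36.783*I)
(d - 1635) - 1397 = (I*√1353 - 1635) - 1397 = (-1635 + I*√1353) - 1397 = -3032 + I*√1353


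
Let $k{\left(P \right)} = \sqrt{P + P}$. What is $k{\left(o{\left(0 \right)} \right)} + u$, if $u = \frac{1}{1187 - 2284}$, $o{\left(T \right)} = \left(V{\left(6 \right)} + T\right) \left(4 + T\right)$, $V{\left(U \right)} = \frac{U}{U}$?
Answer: $- \frac{1}{1097} + 2 \sqrt{2} \approx 2.8275$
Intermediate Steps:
$V{\left(U \right)} = 1$
$o{\left(T \right)} = \left(1 + T\right) \left(4 + T\right)$
$k{\left(P \right)} = \sqrt{2} \sqrt{P}$ ($k{\left(P \right)} = \sqrt{2 P} = \sqrt{2} \sqrt{P}$)
$u = - \frac{1}{1097}$ ($u = \frac{1}{-1097} = - \frac{1}{1097} \approx -0.00091158$)
$k{\left(o{\left(0 \right)} \right)} + u = \sqrt{2} \sqrt{4 + 0^{2} + 5 \cdot 0} - \frac{1}{1097} = \sqrt{2} \sqrt{4 + 0 + 0} - \frac{1}{1097} = \sqrt{2} \sqrt{4} - \frac{1}{1097} = \sqrt{2} \cdot 2 - \frac{1}{1097} = 2 \sqrt{2} - \frac{1}{1097} = - \frac{1}{1097} + 2 \sqrt{2}$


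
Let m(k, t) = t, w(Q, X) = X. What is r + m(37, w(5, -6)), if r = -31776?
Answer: -31782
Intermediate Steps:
r + m(37, w(5, -6)) = -31776 - 6 = -31782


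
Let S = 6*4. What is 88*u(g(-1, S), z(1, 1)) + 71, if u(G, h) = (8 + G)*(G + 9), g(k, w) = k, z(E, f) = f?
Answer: 4999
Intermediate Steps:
S = 24
u(G, h) = (8 + G)*(9 + G)
88*u(g(-1, S), z(1, 1)) + 71 = 88*(72 + (-1)**2 + 17*(-1)) + 71 = 88*(72 + 1 - 17) + 71 = 88*56 + 71 = 4928 + 71 = 4999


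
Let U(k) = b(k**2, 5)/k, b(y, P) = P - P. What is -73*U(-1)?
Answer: 0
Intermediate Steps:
b(y, P) = 0
U(k) = 0 (U(k) = 0/k = 0)
-73*U(-1) = -73*0 = 0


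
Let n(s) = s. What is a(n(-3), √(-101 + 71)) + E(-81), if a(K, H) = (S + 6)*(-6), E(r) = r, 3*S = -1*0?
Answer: -117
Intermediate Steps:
S = 0 (S = (-1*0)/3 = (⅓)*0 = 0)
a(K, H) = -36 (a(K, H) = (0 + 6)*(-6) = 6*(-6) = -36)
a(n(-3), √(-101 + 71)) + E(-81) = -36 - 81 = -117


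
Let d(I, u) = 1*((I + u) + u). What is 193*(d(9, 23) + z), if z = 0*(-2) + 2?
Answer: 11001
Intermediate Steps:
d(I, u) = I + 2*u (d(I, u) = 1*(I + 2*u) = I + 2*u)
z = 2 (z = 0 + 2 = 2)
193*(d(9, 23) + z) = 193*((9 + 2*23) + 2) = 193*((9 + 46) + 2) = 193*(55 + 2) = 193*57 = 11001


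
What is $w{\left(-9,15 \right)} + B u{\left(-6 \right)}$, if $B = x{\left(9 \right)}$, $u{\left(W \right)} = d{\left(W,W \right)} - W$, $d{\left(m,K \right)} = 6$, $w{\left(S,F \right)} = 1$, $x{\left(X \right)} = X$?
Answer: $109$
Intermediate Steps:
$u{\left(W \right)} = 6 - W$
$B = 9$
$w{\left(-9,15 \right)} + B u{\left(-6 \right)} = 1 + 9 \left(6 - -6\right) = 1 + 9 \left(6 + 6\right) = 1 + 9 \cdot 12 = 1 + 108 = 109$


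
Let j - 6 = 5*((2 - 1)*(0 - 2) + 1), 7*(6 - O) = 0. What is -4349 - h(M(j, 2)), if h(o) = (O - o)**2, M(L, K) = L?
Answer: -4374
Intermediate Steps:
O = 6 (O = 6 - 1/7*0 = 6 + 0 = 6)
j = 1 (j = 6 + 5*((2 - 1)*(0 - 2) + 1) = 6 + 5*(1*(-2) + 1) = 6 + 5*(-2 + 1) = 6 + 5*(-1) = 6 - 5 = 1)
h(o) = (6 - o)**2
-4349 - h(M(j, 2)) = -4349 - (-6 + 1)**2 = -4349 - 1*(-5)**2 = -4349 - 1*25 = -4349 - 25 = -4374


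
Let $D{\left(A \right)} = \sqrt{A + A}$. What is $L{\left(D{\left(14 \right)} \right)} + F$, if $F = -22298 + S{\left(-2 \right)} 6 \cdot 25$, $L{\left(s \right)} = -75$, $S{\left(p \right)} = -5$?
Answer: $-23123$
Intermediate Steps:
$D{\left(A \right)} = \sqrt{2} \sqrt{A}$ ($D{\left(A \right)} = \sqrt{2 A} = \sqrt{2} \sqrt{A}$)
$F = -23048$ ($F = -22298 + \left(-5\right) 6 \cdot 25 = -22298 - 750 = -23048$)
$L{\left(D{\left(14 \right)} \right)} + F = -75 - 23048 = -23123$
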